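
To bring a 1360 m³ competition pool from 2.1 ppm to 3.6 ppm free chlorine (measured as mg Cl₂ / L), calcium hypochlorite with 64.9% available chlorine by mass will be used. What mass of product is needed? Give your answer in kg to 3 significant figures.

3.14 kg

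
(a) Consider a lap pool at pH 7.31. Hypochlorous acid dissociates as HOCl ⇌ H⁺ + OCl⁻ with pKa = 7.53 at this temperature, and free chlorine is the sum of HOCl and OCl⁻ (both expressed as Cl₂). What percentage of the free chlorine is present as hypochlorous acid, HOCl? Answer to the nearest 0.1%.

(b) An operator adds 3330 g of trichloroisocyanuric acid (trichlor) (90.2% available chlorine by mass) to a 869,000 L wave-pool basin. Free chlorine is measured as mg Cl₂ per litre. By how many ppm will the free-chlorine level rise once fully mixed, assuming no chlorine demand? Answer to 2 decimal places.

(a) [OCl⁻]/[HOCl] = 10^(pH − pKa) = 10^(7.31 − 7.53) = 10^-0.22 = 0.6026.
(a) Fraction as HOCl = 1 / (1 + 0.6026) = 0.624.

(b) Available chlorine delivered: 3330 g × 0.902 = 3004 g as Cl₂.
(b) Concentration rise: 3004 g / 869,000 L = 3.456 mg/L = 3.46 ppm.

(a) 62.4%; (b) 3.46 ppm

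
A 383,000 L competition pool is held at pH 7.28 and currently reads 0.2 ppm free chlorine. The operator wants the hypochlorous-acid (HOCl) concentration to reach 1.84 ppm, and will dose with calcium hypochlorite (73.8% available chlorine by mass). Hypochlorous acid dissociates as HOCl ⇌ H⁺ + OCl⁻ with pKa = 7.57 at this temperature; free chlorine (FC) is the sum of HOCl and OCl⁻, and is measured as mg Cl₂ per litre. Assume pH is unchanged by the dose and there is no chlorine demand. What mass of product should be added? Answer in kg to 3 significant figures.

1.34 kg

[OCl⁻]/[HOCl] = 10^(pH − pKa) = 10^(7.28 − 7.57) = 0.5129; fraction as HOCl = 1/(1 + 0.5129) = 0.661.
Free chlorine required for 1.84 ppm HOCl: 1.84 / 0.661 = 2.784 ppm.
FC to add: 2.784 − 0.2 = 2.584 mg/L as Cl₂.
Cl₂ equivalent: 2.584 mg/L × 383,000 L = 989.5 g.
Product at 73.8% available Cl: 989.5 / 0.738 = 1341 g.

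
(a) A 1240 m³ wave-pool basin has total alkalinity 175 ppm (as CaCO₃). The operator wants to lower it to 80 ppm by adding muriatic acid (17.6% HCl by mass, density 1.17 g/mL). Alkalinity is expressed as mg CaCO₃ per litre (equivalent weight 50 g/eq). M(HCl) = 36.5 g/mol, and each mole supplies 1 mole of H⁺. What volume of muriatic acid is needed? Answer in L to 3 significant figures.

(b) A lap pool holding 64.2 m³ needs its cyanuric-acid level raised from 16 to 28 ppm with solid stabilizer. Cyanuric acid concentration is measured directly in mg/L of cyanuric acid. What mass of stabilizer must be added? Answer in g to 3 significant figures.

(a) 418 L; (b) 770 g

(a) Volume: 1240 m³ = 1,240,000 L.
(a) Alkalinity to neutralize: (175 − 80) = 95 mg/L as CaCO₃ × 1,240,000 L = 117,800 g as CaCO₃.
(a) Equivalents of H⁺ required: 117,800 ÷ 50 g/eq = 2356 eq = 2356 mol HCl.
(a) Mass of HCl: 2356 × 36.5 = 85,990 g.
(a) Mass of 17.6% solution: 85,990 / 0.176 = 488,600 g.
(a) Volume: 488,600 g ÷ 1.17 g/mL = 417,600 mL.

(b) Volume: 64.2 m³ = 64,200 L.
(b) CYA to add: (28 − 16) = 12 mg/L × 64,200 L = 770.4 g cyanuric acid.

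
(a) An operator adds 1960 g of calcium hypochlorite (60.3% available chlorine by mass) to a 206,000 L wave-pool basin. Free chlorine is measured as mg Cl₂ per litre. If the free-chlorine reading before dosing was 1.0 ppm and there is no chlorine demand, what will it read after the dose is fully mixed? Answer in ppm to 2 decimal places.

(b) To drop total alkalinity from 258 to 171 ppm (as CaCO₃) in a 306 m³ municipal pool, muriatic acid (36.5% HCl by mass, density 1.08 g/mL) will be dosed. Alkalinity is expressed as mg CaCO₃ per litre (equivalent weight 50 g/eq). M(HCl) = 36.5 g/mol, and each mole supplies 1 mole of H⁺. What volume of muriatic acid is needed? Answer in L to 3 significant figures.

(a) Available chlorine delivered: 1960 g × 0.603 = 1182 g as Cl₂.
(a) Concentration rise: 1182 g / 206,000 L = 5.737 mg/L = 5.74 ppm.
(a) Final FC: 1.0 + 5.74 = 6.74 ppm.

(b) Volume: 306 m³ = 306,000 L.
(b) Alkalinity to neutralize: (258 − 171) = 87 mg/L as CaCO₃ × 306,000 L = 26,620 g as CaCO₃.
(b) Equivalents of H⁺ required: 26,620 ÷ 50 g/eq = 532.4 eq = 532.4 mol HCl.
(b) Mass of HCl: 532.4 × 36.5 = 19,430 g.
(b) Mass of 36.5% solution: 19,430 / 0.365 = 53,240 g.
(b) Volume: 53,240 g ÷ 1.08 g/mL = 49,300 mL.

(a) 6.74 ppm; (b) 49.3 L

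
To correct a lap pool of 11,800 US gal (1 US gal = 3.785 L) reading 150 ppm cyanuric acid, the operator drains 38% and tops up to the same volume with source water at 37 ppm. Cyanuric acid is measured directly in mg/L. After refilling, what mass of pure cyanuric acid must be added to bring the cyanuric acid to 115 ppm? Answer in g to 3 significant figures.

355 g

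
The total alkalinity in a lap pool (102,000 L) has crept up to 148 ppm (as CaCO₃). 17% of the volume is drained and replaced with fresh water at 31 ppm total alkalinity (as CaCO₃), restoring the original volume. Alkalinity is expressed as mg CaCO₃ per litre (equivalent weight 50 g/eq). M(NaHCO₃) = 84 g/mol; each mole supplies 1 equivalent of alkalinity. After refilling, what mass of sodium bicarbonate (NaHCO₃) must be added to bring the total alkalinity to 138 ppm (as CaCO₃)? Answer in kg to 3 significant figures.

After draining 17% and refilling: 148 × 0.83 + 31 × 0.17 = 128.11 ppm.
Deficit to target: 138 − 128.11 = 9.89 mg/L.
As CaCO₃: 9.89 mg/L × 102,000 L = 1009 g; ÷ 50 g/eq ÷ 1 = 20.18 mol NaHCO₃.
Mass: 20.18 × 84 = 1695 g.

1.69 kg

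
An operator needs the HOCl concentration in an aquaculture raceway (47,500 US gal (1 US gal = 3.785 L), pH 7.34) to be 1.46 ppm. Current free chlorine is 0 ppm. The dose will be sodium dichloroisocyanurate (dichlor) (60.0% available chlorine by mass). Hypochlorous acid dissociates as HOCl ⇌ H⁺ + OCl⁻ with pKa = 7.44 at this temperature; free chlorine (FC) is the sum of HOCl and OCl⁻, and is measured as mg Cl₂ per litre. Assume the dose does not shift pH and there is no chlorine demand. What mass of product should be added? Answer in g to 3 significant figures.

785 g

Volume: 47,500 US gal × 3.785 L/gal = 179,788 L.
[OCl⁻]/[HOCl] = 10^(pH − pKa) = 10^(7.34 − 7.44) = 0.7943; fraction as HOCl = 1/(1 + 0.7943) = 0.5573.
Free chlorine required for 1.46 ppm HOCl: 1.46 / 0.5573 = 2.62 ppm.
FC to add: 2.62 − 0 = 2.62 mg/L as Cl₂.
Cl₂ equivalent: 2.62 mg/L × 179,788 L = 471 g.
Product at 60.0% available Cl: 471 / 0.6 = 785 g.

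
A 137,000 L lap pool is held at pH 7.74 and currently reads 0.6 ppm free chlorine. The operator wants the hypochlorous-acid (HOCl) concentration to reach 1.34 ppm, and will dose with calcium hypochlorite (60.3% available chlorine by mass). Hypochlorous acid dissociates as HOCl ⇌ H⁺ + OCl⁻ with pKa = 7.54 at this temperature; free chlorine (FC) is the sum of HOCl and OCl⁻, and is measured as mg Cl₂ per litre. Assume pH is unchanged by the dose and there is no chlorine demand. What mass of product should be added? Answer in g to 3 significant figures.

651 g

[OCl⁻]/[HOCl] = 10^(pH − pKa) = 10^(7.74 − 7.54) = 1.585; fraction as HOCl = 1/(1 + 1.585) = 0.3869.
Free chlorine required for 1.34 ppm HOCl: 1.34 / 0.3869 = 3.464 ppm.
FC to add: 3.464 − 0.6 = 2.864 mg/L as Cl₂.
Cl₂ equivalent: 2.864 mg/L × 137,000 L = 392.3 g.
Product at 60.3% available Cl: 392.3 / 0.603 = 650.6 g.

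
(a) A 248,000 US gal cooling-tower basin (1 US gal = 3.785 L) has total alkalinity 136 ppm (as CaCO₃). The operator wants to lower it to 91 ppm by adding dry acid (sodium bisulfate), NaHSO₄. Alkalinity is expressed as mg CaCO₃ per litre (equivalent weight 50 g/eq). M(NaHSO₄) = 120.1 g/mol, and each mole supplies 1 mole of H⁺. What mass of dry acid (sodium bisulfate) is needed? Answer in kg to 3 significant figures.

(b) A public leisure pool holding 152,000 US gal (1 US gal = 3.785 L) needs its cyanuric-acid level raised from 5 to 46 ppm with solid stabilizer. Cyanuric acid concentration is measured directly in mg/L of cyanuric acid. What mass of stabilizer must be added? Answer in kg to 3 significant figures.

(a) Volume: 248,000 US gal × 3.785 L/gal = 938,680 L.
(a) Alkalinity to neutralize: (136 − 91) = 45 mg/L as CaCO₃ × 938,680 L = 42,240 g as CaCO₃.
(a) Equivalents of H⁺ required: 42,240 ÷ 50 g/eq = 844.8 eq = 844.8 mol NaHSO₄.
(a) Mass of NaHSO₄: 844.8 × 120.1 = 101,500 g.

(b) Volume: 152,000 US gal × 3.785 L/gal = 575,320 L.
(b) CYA to add: (46 − 5) = 41 mg/L × 575,320 L = 23,590 g cyanuric acid.

(a) 101 kg; (b) 23.6 kg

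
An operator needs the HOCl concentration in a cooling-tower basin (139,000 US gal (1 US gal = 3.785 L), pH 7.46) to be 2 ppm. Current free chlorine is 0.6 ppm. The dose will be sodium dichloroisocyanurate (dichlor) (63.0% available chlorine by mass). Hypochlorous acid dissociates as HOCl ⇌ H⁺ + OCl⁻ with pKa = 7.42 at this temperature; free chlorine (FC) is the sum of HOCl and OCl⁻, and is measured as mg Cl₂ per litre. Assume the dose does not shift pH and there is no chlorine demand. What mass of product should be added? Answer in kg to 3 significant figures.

3.00 kg

Volume: 139,000 US gal × 3.785 L/gal = 526,115 L.
[OCl⁻]/[HOCl] = 10^(pH − pKa) = 10^(7.46 − 7.42) = 1.096; fraction as HOCl = 1/(1 + 1.096) = 0.477.
Free chlorine required for 2 ppm HOCl: 2 / 0.477 = 4.193 ppm.
FC to add: 4.193 − 0.6 = 3.593 mg/L as Cl₂.
Cl₂ equivalent: 3.593 mg/L × 526,115 L = 1890 g.
Product at 63.0% available Cl: 1890 / 0.63 = 3000 g.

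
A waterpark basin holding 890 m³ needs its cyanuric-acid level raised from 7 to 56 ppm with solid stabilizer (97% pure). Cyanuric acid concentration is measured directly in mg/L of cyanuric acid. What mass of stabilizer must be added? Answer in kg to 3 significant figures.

45.0 kg

Volume: 890 m³ = 890,000 L.
CYA to add: (56 − 7) = 49 mg/L × 890,000 L = 43,610 g cyanuric acid.
At 97% purity: 43,610 / 0.97 = 44,960 g product.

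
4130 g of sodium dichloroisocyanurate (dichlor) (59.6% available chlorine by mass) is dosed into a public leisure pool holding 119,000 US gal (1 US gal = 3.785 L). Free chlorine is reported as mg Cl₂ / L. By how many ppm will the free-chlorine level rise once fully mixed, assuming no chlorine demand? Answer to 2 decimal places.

5.46 ppm

Volume: 119,000 US gal × 3.785 L/gal = 450,415 L.
Available chlorine delivered: 4130 g × 0.596 = 2461 g as Cl₂.
Concentration rise: 2461 g / 450,415 L = 5.465 mg/L = 5.46 ppm.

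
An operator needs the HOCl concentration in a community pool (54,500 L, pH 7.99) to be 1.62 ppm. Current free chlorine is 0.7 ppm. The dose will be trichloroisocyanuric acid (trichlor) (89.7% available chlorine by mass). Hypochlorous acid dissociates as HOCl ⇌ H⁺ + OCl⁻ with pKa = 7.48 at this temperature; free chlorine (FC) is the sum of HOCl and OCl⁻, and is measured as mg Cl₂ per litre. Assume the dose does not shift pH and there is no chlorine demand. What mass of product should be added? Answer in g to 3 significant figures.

374 g

[OCl⁻]/[HOCl] = 10^(pH − pKa) = 10^(7.99 − 7.48) = 3.236; fraction as HOCl = 1/(1 + 3.236) = 0.2361.
Free chlorine required for 1.62 ppm HOCl: 1.62 / 0.2361 = 6.862 ppm.
FC to add: 6.862 − 0.7 = 6.162 mg/L as Cl₂.
Cl₂ equivalent: 6.162 mg/L × 54,500 L = 335.8 g.
Product at 89.7% available Cl: 335.8 / 0.897 = 374.4 g.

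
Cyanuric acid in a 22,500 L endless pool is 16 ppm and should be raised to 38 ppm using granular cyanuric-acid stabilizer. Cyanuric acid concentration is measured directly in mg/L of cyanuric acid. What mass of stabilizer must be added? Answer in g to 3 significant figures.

CYA to add: (38 − 16) = 22 mg/L × 22,500 L = 495 g cyanuric acid.

495 g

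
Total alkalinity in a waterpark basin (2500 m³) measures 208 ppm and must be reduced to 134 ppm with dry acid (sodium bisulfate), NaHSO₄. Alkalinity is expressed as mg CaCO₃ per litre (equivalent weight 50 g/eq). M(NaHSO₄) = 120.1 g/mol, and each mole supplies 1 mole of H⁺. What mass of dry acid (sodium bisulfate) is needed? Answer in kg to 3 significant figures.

Volume: 2500 m³ = 2,500,000 L.
Alkalinity to neutralize: (208 − 134) = 74 mg/L as CaCO₃ × 2,500,000 L = 185,000 g as CaCO₃.
Equivalents of H⁺ required: 185,000 ÷ 50 g/eq = 3700 eq = 3700 mol NaHSO₄.
Mass of NaHSO₄: 3700 × 120.1 = 444,400 g.

444 kg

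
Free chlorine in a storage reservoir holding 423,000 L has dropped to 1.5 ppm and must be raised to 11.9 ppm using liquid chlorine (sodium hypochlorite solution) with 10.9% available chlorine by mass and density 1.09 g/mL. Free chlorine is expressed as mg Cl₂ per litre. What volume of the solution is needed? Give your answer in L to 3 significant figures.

Chlorine deficit: 11.9 − 1.5 = 10.4 ppm = 10.4 mg/L as Cl₂.
Cl₂ equivalent needed: 10.4 mg/L × 423,000 L = 4,399,000 mg = 4399 g.
Product at 10.9% available chlorine: 4399 / 0.109 = 40,360 g.
Volume at density 1.09 g/mL: 40,360 g ÷ 1.09 g/mL = 37,030 mL.

37.0 L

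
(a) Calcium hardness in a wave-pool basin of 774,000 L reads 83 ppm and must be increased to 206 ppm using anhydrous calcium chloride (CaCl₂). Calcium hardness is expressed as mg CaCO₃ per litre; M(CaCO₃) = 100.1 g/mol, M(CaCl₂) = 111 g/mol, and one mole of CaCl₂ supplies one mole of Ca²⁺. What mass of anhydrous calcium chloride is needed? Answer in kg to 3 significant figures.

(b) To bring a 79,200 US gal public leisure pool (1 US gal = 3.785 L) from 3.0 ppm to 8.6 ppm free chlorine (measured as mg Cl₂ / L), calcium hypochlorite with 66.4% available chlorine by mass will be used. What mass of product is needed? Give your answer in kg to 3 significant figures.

(a) 106 kg; (b) 2.53 kg

(a) Hardness to add: (206 − 83) = 123 mg/L as CaCO₃ × 774,000 L = 95,200 g as CaCO₃.
(a) Moles of Ca²⁺ (1 mol Ca²⁺ ≡ 1 mol CaCO₃): 95,200 / 100.1 g/mol = 951.1 mol.
(a) Mass of CaCl₂: 951.1 × 111 = 105,600 g.

(b) Volume: 79,200 US gal × 3.785 L/gal = 299,772 L.
(b) Chlorine deficit: 8.6 − 3.0 = 5.6 ppm = 5.6 mg/L as Cl₂.
(b) Cl₂ equivalent needed: 5.6 mg/L × 299,772 L = 1,679,000 mg = 1679 g.
(b) Product at 66.4% available chlorine: 1679 / 0.664 = 2528 g.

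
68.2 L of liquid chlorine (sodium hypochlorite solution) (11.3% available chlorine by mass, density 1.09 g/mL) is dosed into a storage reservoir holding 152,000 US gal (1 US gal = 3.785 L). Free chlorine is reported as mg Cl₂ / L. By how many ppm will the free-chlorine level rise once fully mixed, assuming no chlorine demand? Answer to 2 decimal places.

14.60 ppm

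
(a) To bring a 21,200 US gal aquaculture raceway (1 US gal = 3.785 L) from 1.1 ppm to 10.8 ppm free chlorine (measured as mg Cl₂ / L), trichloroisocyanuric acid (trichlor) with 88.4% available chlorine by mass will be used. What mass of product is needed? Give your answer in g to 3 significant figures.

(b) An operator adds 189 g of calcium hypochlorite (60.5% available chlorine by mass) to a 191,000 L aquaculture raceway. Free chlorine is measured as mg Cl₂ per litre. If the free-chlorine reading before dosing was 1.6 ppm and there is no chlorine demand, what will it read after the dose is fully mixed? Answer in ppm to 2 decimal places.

(a) 880 g; (b) 2.20 ppm

(a) Volume: 21,200 US gal × 3.785 L/gal = 80,242 L.
(a) Chlorine deficit: 10.8 − 1.1 = 9.7 ppm = 9.7 mg/L as Cl₂.
(a) Cl₂ equivalent needed: 9.7 mg/L × 80,242 L = 778,300 mg = 778.3 g.
(a) Product at 88.4% available chlorine: 778.3 / 0.884 = 880.5 g.

(b) Available chlorine delivered: 189 g × 0.605 = 114.3 g as Cl₂.
(b) Concentration rise: 114.3 g / 191,000 L = 0.5987 mg/L = 0.60 ppm.
(b) Final FC: 1.6 + 0.60 = 2.20 ppm.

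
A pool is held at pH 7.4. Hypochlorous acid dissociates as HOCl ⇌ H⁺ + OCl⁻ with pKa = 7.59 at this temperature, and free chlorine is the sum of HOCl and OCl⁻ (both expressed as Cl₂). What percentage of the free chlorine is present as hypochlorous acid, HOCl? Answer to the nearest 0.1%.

60.8%

[OCl⁻]/[HOCl] = 10^(pH − pKa) = 10^(7.4 − 7.59) = 10^-0.19 = 0.6457.
Fraction as HOCl = 1 / (1 + 0.6457) = 0.6077.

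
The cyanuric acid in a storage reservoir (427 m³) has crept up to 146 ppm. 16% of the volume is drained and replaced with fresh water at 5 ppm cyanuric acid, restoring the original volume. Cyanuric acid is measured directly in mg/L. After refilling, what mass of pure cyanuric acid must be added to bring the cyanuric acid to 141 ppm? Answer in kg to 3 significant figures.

7.50 kg

Volume: 427 m³ = 427,000 L.
After draining 16% and refilling: 146 × 0.84 + 5 × 0.16 = 123.44 ppm.
Deficit to target: 141 − 123.44 = 17.56 mg/L.
Mass: 17.56 mg/L × 427,000 L = 7498 g cyanuric acid.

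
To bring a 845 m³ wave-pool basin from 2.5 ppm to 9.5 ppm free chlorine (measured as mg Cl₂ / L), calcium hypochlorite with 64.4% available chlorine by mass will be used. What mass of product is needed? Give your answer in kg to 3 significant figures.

Volume: 845 m³ = 845,000 L.
Chlorine deficit: 9.5 − 2.5 = 7 ppm = 7 mg/L as Cl₂.
Cl₂ equivalent needed: 7 mg/L × 845,000 L = 5,915,000 mg = 5915 g.
Product at 64.4% available chlorine: 5915 / 0.644 = 9185 g.

9.18 kg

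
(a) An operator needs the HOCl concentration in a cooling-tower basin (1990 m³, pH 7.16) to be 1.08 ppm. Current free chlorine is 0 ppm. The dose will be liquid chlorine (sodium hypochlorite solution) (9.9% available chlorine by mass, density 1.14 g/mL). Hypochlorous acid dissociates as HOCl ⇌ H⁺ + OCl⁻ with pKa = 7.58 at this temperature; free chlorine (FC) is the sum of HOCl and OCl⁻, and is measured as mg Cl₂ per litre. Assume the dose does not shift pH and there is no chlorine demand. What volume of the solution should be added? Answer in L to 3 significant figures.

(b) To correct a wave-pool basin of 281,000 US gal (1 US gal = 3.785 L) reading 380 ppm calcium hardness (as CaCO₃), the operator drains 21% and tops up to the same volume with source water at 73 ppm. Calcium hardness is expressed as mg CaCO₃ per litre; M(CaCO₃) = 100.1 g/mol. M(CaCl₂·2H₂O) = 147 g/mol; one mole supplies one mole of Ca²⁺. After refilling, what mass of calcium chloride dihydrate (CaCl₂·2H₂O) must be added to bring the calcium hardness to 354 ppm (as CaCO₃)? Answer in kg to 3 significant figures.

(a) 26.3 L; (b) 60.1 kg

(a) Volume: 1990 m³ = 1,990,000 L.
(a) [OCl⁻]/[HOCl] = 10^(pH − pKa) = 10^(7.16 − 7.58) = 0.3802; fraction as HOCl = 1/(1 + 0.3802) = 0.7245.
(a) Free chlorine required for 1.08 ppm HOCl: 1.08 / 0.7245 = 1.491 ppm.
(a) FC to add: 1.491 − 0 = 1.491 mg/L as Cl₂.
(a) Cl₂ equivalent: 1.491 mg/L × 1,990,000 L = 2966 g.
(a) Product at 9.9% available Cl: 2966 / 0.099 = 29,960 g.
(a) Volume: 29,960 g ÷ 1.14 g/mL = 26,280 mL.

(b) Volume: 281,000 US gal × 3.785 L/gal = 1,063,585 L.
(b) After draining 21% and refilling: 380 × 0.79 + 73 × 0.21 = 315.53 ppm.
(b) Deficit to target: 354 − 315.53 = 38.47 mg/L.
(b) As CaCO₃: 38.47 mg/L × 1,063,585 L = 40,920 g; ÷ 100.1 = 408.8 mol Ca²⁺.
(b) Mass: 408.8 × 147 = 60,090 g.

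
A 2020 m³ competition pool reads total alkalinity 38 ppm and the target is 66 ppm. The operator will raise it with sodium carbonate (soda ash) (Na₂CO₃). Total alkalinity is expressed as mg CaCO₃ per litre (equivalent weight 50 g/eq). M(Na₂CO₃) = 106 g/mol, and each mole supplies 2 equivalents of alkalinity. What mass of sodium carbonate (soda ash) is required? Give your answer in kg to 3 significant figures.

Volume: 2020 m³ = 2,020,000 L.
Alkalinity to add: (66 − 38) = 28 mg/L as CaCO₃ × 2,020,000 L = 56,560 g as CaCO₃.
Equivalents: 56,560 g ÷ 50 g/eq = 1131 eq.
Each mole of Na₂CO₃ supplies 2 eq, so 1131 / 2 = 565.6 mol.
Mass: 565.6 mol × 106 g/mol = 59,950 g.

60.0 kg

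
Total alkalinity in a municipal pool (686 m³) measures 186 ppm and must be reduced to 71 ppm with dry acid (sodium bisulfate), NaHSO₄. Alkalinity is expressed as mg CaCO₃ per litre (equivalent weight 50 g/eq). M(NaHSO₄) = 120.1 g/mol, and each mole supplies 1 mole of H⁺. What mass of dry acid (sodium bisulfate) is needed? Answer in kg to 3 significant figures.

Volume: 686 m³ = 686,000 L.
Alkalinity to neutralize: (186 − 71) = 115 mg/L as CaCO₃ × 686,000 L = 78,890 g as CaCO₃.
Equivalents of H⁺ required: 78,890 ÷ 50 g/eq = 1578 eq = 1578 mol NaHSO₄.
Mass of NaHSO₄: 1578 × 120.1 = 189,500 g.

189 kg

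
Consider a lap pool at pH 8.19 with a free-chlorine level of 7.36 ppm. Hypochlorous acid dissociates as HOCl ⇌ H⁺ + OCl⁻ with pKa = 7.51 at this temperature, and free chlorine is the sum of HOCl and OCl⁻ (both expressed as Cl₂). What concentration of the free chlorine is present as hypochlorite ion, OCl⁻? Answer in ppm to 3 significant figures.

[OCl⁻]/[HOCl] = 10^(pH − pKa) = 10^(8.19 − 7.51) = 10^0.68 = 4.786.
Fraction as HOCl = 1 / (1 + 4.786) = 0.1728.
OCl⁻ = (1 − 0.1728) × 7.36 ppm = 6.088 ppm.

6.09 ppm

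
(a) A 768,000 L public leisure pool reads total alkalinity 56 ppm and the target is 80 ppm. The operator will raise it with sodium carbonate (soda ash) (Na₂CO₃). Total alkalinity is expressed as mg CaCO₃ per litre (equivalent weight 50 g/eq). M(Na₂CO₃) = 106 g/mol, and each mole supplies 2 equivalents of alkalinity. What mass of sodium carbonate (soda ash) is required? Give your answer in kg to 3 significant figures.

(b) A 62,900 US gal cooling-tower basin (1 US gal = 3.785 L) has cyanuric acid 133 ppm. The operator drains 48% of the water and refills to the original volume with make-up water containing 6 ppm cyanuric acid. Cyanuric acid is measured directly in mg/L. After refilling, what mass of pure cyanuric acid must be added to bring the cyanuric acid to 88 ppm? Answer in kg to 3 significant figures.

(a) Alkalinity to add: (80 − 56) = 24 mg/L as CaCO₃ × 768,000 L = 18,430 g as CaCO₃.
(a) Equivalents: 18,430 g ÷ 50 g/eq = 368.6 eq.
(a) Each mole of Na₂CO₃ supplies 2 eq, so 368.6 / 2 = 184.3 mol.
(a) Mass: 184.3 mol × 106 g/mol = 19,540 g.

(b) Volume: 62,900 US gal × 3.785 L/gal = 238,076 L.
(b) After draining 48% and refilling: 133 × 0.52 + 6 × 0.48 = 72.04 ppm.
(b) Deficit to target: 88 − 72.04 = 15.96 mg/L.
(b) Mass: 15.96 mg/L × 238,076 L = 3800 g cyanuric acid.

(a) 19.5 kg; (b) 3.80 kg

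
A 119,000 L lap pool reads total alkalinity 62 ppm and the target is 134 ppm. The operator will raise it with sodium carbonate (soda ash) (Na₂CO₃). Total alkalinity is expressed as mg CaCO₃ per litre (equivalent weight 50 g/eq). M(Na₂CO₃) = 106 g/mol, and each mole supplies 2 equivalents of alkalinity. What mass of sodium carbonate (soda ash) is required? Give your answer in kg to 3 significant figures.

Alkalinity to add: (134 − 62) = 72 mg/L as CaCO₃ × 119,000 L = 8568 g as CaCO₃.
Equivalents: 8568 g ÷ 50 g/eq = 171.4 eq.
Each mole of Na₂CO₃ supplies 2 eq, so 171.4 / 2 = 85.68 mol.
Mass: 85.68 mol × 106 g/mol = 9082 g.

9.08 kg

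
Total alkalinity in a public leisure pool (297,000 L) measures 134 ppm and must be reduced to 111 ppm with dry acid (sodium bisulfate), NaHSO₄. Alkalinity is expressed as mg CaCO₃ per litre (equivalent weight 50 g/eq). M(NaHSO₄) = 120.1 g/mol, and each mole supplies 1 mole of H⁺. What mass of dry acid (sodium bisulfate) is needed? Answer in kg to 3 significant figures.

16.4 kg

Alkalinity to neutralize: (134 − 111) = 23 mg/L as CaCO₃ × 297,000 L = 6831 g as CaCO₃.
Equivalents of H⁺ required: 6831 ÷ 50 g/eq = 136.6 eq = 136.6 mol NaHSO₄.
Mass of NaHSO₄: 136.6 × 120.1 = 16,410 g.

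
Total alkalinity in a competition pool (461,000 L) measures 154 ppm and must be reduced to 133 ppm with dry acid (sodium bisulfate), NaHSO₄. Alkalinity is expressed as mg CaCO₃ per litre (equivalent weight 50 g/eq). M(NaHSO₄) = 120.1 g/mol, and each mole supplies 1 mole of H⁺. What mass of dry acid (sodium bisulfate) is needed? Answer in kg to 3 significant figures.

Alkalinity to neutralize: (154 − 133) = 21 mg/L as CaCO₃ × 461,000 L = 9681 g as CaCO₃.
Equivalents of H⁺ required: 9681 ÷ 50 g/eq = 193.6 eq = 193.6 mol NaHSO₄.
Mass of NaHSO₄: 193.6 × 120.1 = 23,250 g.

23.3 kg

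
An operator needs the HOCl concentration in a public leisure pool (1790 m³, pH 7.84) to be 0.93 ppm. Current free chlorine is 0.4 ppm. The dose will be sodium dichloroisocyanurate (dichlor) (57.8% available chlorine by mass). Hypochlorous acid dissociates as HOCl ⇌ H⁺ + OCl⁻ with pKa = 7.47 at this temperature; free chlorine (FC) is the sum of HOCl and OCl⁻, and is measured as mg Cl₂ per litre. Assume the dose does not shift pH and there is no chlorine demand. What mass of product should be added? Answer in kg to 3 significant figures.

Volume: 1790 m³ = 1,790,000 L.
[OCl⁻]/[HOCl] = 10^(pH − pKa) = 10^(7.84 − 7.47) = 2.344; fraction as HOCl = 1/(1 + 2.344) = 0.299.
Free chlorine required for 0.93 ppm HOCl: 0.93 / 0.299 = 3.11 ppm.
FC to add: 3.11 − 0.4 = 2.71 mg/L as Cl₂.
Cl₂ equivalent: 2.71 mg/L × 1,790,000 L = 4851 g.
Product at 57.8% available Cl: 4851 / 0.578 = 8393 g.

8.39 kg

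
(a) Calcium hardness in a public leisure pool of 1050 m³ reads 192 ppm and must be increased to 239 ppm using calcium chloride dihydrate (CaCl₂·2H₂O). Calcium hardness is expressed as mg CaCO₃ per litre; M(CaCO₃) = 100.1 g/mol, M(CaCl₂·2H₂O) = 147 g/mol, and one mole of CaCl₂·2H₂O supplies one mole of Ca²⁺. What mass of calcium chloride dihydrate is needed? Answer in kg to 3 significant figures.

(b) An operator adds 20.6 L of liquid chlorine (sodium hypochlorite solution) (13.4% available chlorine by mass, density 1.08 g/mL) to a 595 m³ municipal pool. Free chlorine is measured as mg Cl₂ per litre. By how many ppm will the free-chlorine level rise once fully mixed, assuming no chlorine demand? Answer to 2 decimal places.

(a) 72.5 kg; (b) 5.01 ppm

(a) Volume: 1050 m³ = 1,050,000 L.
(a) Hardness to add: (239 − 192) = 47 mg/L as CaCO₃ × 1,050,000 L = 49,350 g as CaCO₃.
(a) Moles of Ca²⁺ (1 mol Ca²⁺ ≡ 1 mol CaCO₃): 49,350 / 100.1 g/mol = 493 mol.
(a) Mass of CaCl₂·2H₂O: 493 × 147 = 72,470 g.

(b) Volume: 595 m³ = 595,000 L.
(b) Mass of solution: 20.6 L × 1000 mL/L × 1.08 g/mL = 22,250 g.
(b) Available chlorine delivered: 22,250 g × 0.134 = 2981 g as Cl₂.
(b) Concentration rise: 2981 g / 595,000 L = 5.01 mg/L = 5.01 ppm.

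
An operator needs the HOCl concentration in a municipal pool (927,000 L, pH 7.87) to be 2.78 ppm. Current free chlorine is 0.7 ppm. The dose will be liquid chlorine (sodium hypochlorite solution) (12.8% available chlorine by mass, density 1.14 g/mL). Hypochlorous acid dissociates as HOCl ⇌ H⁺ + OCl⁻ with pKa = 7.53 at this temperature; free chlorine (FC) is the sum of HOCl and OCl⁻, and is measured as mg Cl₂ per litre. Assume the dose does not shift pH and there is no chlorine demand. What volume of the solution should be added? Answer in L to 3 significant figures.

51.9 L

[OCl⁻]/[HOCl] = 10^(pH − pKa) = 10^(7.87 − 7.53) = 2.188; fraction as HOCl = 1/(1 + 2.188) = 0.3137.
Free chlorine required for 2.78 ppm HOCl: 2.78 / 0.3137 = 8.862 ppm.
FC to add: 8.862 − 0.7 = 8.162 mg/L as Cl₂.
Cl₂ equivalent: 8.162 mg/L × 927,000 L = 7566 g.
Product at 12.8% available Cl: 7566 / 0.128 = 59,110 g.
Volume: 59,110 g ÷ 1.14 g/mL = 51,850 mL.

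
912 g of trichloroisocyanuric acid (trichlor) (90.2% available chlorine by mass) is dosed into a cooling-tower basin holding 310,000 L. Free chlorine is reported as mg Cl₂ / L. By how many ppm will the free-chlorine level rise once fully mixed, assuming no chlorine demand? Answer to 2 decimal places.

Available chlorine delivered: 912 g × 0.902 = 822.6 g as Cl₂.
Concentration rise: 822.6 g / 310,000 L = 2.654 mg/L = 2.65 ppm.

2.65 ppm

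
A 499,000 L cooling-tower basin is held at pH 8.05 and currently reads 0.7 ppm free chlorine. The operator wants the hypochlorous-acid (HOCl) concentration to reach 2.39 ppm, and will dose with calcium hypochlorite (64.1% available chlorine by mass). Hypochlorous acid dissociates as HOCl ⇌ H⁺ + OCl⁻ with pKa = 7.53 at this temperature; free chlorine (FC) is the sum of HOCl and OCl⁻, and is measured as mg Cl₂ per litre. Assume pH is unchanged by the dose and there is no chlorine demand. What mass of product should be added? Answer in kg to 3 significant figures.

7.48 kg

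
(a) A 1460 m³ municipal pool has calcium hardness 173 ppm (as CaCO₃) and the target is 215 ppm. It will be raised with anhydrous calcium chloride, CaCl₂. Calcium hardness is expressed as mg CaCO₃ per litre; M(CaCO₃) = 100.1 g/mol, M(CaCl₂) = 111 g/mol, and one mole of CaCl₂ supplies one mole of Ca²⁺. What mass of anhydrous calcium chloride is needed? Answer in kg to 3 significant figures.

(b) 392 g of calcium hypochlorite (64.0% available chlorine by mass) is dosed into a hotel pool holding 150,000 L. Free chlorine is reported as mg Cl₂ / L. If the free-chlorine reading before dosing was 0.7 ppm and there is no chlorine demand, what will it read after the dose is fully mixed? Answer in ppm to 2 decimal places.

(a) 68.0 kg; (b) 2.37 ppm

(a) Volume: 1460 m³ = 1,460,000 L.
(a) Hardness to add: (215 − 173) = 42 mg/L as CaCO₃ × 1,460,000 L = 61,320 g as CaCO₃.
(a) Moles of Ca²⁺ (1 mol Ca²⁺ ≡ 1 mol CaCO₃): 61,320 / 100.1 g/mol = 612.6 mol.
(a) Mass of CaCl₂: 612.6 × 111 = 68,000 g.

(b) Available chlorine delivered: 392 g × 0.64 = 250.9 g as Cl₂.
(b) Concentration rise: 250.9 g / 150,000 L = 1.673 mg/L = 1.67 ppm.
(b) Final FC: 0.7 + 1.67 = 2.37 ppm.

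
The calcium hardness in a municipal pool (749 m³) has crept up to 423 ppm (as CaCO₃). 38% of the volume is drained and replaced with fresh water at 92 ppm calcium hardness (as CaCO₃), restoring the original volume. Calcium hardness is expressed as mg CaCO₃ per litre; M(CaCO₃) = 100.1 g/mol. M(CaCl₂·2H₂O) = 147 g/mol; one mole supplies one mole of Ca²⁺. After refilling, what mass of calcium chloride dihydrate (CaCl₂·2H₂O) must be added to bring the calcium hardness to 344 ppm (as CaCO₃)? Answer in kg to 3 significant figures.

51.5 kg

Volume: 749 m³ = 749,000 L.
After draining 38% and refilling: 423 × 0.62 + 92 × 0.38 = 297.22 ppm.
Deficit to target: 344 − 297.22 = 46.78 mg/L.
As CaCO₃: 46.78 mg/L × 749,000 L = 35,040 g; ÷ 100.1 = 350 mol Ca²⁺.
Mass: 350 × 147 = 51,450 g.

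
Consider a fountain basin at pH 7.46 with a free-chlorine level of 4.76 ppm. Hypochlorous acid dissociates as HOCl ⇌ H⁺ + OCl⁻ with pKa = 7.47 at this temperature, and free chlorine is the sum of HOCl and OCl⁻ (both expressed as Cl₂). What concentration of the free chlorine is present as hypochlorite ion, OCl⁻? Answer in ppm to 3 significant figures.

2.35 ppm

[OCl⁻]/[HOCl] = 10^(pH − pKa) = 10^(7.46 − 7.47) = 10^-0.01 = 0.9772.
Fraction as HOCl = 1 / (1 + 0.9772) = 0.5058.
OCl⁻ = (1 − 0.5058) × 4.76 ppm = 2.353 ppm.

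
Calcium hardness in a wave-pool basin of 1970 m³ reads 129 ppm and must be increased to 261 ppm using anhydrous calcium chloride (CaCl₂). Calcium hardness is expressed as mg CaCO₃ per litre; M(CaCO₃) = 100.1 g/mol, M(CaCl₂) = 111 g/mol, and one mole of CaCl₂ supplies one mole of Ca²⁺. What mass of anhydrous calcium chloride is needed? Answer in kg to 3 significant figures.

Volume: 1970 m³ = 1,970,000 L.
Hardness to add: (261 − 129) = 132 mg/L as CaCO₃ × 1,970,000 L = 260,000 g as CaCO₃.
Moles of Ca²⁺ (1 mol Ca²⁺ ≡ 1 mol CaCO₃): 260,000 / 100.1 g/mol = 2598 mol.
Mass of CaCl₂: 2598 × 111 = 288,400 g.

288 kg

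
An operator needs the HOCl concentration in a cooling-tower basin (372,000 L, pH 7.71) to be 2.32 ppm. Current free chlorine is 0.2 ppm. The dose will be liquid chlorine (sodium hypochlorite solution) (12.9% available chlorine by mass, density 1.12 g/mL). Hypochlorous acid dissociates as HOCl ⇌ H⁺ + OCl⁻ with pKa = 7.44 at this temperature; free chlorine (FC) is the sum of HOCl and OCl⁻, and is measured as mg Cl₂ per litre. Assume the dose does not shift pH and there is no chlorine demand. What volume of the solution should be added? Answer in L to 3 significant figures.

16.6 L

[OCl⁻]/[HOCl] = 10^(pH − pKa) = 10^(7.71 − 7.44) = 1.862; fraction as HOCl = 1/(1 + 1.862) = 0.3494.
Free chlorine required for 2.32 ppm HOCl: 2.32 / 0.3494 = 6.64 ppm.
FC to add: 6.64 − 0.2 = 6.44 mg/L as Cl₂.
Cl₂ equivalent: 6.44 mg/L × 372,000 L = 2396 g.
Product at 12.9% available Cl: 2396 / 0.129 = 18,570 g.
Volume: 18,570 g ÷ 1.12 g/mL = 16,580 mL.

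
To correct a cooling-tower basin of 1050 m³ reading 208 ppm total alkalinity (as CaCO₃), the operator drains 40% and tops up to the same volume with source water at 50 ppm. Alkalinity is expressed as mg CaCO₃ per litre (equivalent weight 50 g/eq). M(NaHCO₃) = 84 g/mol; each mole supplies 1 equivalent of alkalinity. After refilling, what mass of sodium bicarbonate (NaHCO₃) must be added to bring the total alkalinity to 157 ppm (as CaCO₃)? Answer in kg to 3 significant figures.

21.5 kg

Volume: 1050 m³ = 1,050,000 L.
After draining 40% and refilling: 208 × 0.60 + 50 × 0.40 = 144.8 ppm.
Deficit to target: 157 − 144.8 = 12.2 mg/L.
As CaCO₃: 12.2 mg/L × 1,050,000 L = 12,810 g; ÷ 50 g/eq ÷ 1 = 256.2 mol NaHCO₃.
Mass: 256.2 × 84 = 21,520 g.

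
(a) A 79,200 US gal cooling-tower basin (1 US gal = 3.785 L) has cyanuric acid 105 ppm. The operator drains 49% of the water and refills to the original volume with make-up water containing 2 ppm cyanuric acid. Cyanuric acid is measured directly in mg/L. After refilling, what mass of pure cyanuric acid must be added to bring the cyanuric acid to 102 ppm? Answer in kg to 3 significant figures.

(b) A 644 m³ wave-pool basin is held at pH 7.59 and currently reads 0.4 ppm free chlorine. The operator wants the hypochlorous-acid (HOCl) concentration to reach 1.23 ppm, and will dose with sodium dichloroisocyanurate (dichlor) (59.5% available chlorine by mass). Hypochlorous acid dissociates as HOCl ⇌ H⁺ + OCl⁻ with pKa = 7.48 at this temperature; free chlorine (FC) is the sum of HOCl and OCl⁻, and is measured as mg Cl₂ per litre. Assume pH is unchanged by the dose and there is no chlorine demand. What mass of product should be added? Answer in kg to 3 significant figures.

(a) 14.2 kg; (b) 2.61 kg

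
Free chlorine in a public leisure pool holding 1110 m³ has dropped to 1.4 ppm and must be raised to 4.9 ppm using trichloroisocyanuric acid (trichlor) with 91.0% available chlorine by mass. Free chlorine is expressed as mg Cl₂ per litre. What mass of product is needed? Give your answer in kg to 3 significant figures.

4.27 kg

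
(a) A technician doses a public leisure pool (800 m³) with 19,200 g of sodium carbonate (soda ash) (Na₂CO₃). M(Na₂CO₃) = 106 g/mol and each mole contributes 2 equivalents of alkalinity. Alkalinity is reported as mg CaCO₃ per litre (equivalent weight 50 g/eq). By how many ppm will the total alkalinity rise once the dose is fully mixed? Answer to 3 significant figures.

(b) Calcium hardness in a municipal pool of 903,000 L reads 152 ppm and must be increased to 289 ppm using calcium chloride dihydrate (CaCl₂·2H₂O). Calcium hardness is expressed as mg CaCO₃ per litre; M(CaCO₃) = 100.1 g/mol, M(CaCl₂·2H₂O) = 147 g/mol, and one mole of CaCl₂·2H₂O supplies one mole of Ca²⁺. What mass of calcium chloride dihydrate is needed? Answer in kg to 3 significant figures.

(a) 22.6 ppm; (b) 182 kg

(a) Volume: 800 m³ = 800,000 L.
(a) Moles of Na₂CO₃: 19,200 g ÷ 106 g/mol = 181.1 mol → 362.3 eq of alkalinity.
(a) As CaCO₃: 362.3 eq × 50 g/eq = 18,110 g.
(a) Rise: 18,110 g / 800,000 L × 1000 = 22.64 mg/L.

(b) Hardness to add: (289 − 152) = 137 mg/L as CaCO₃ × 903,000 L = 123,700 g as CaCO₃.
(b) Moles of Ca²⁺ (1 mol Ca²⁺ ≡ 1 mol CaCO₃): 123,700 / 100.1 g/mol = 1236 mol.
(b) Mass of CaCl₂·2H₂O: 1236 × 147 = 181,700 g.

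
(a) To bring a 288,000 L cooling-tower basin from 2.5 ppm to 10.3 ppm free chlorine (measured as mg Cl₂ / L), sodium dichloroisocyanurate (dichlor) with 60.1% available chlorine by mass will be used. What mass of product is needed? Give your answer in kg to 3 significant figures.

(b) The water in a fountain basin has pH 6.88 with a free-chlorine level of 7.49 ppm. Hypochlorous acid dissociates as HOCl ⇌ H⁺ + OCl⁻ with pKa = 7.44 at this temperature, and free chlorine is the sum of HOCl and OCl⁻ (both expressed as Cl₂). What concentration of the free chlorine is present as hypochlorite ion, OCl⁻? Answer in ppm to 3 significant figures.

(a) Chlorine deficit: 10.3 − 2.5 = 7.8 ppm = 7.8 mg/L as Cl₂.
(a) Cl₂ equivalent needed: 7.8 mg/L × 288,000 L = 2,246,000 mg = 2246 g.
(a) Product at 60.1% available chlorine: 2246 / 0.601 = 3738 g.

(b) [OCl⁻]/[HOCl] = 10^(pH − pKa) = 10^(6.88 − 7.44) = 10^-0.56 = 0.2754.
(b) Fraction as HOCl = 1 / (1 + 0.2754) = 0.7841.
(b) OCl⁻ = (1 − 0.7841) × 7.49 ppm = 1.617 ppm.

(a) 3.74 kg; (b) 1.62 ppm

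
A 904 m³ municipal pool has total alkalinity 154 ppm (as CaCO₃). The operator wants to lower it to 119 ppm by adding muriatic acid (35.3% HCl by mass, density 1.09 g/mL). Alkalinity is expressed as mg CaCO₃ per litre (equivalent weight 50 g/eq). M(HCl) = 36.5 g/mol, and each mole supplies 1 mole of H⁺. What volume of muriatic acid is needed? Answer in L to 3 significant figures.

60.0 L

Volume: 904 m³ = 904,000 L.
Alkalinity to neutralize: (154 − 119) = 35 mg/L as CaCO₃ × 904,000 L = 31,640 g as CaCO₃.
Equivalents of H⁺ required: 31,640 ÷ 50 g/eq = 632.8 eq = 632.8 mol HCl.
Mass of HCl: 632.8 × 36.5 = 23,100 g.
Mass of 35.3% solution: 23,100 / 0.353 = 65,430 g.
Volume: 65,430 g ÷ 1.09 g/mL = 60,030 mL.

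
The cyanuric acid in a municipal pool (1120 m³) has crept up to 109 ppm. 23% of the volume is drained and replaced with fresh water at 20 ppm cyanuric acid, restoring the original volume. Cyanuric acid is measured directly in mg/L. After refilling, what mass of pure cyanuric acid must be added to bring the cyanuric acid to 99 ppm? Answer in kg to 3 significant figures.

11.7 kg

Volume: 1120 m³ = 1,120,000 L.
After draining 23% and refilling: 109 × 0.77 + 20 × 0.23 = 88.53 ppm.
Deficit to target: 99 − 88.53 = 10.47 mg/L.
Mass: 10.47 mg/L × 1,120,000 L = 11,730 g cyanuric acid.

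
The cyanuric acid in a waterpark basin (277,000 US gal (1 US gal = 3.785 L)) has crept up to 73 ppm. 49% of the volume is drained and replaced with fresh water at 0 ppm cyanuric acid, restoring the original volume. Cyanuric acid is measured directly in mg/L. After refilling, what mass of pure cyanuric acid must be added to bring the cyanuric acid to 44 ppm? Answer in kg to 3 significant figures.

7.10 kg

Volume: 277,000 US gal × 3.785 L/gal = 1,048,445 L.
After draining 49% and refilling: 73 × 0.51 + 0 × 0.49 = 37.23 ppm.
Deficit to target: 44 − 37.23 = 6.77 mg/L.
Mass: 6.77 mg/L × 1,048,445 L = 7098 g cyanuric acid.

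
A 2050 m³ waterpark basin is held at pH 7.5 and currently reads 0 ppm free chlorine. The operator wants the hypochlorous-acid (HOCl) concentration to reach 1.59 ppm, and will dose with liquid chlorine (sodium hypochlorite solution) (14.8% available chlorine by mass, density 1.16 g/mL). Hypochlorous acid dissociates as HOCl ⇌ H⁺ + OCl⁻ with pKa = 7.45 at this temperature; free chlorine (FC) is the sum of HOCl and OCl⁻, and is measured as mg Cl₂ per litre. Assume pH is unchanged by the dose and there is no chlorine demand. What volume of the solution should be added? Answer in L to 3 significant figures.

40.3 L

Volume: 2050 m³ = 2,050,000 L.
[OCl⁻]/[HOCl] = 10^(pH − pKa) = 10^(7.5 − 7.45) = 1.122; fraction as HOCl = 1/(1 + 1.122) = 0.4712.
Free chlorine required for 1.59 ppm HOCl: 1.59 / 0.4712 = 3.374 ppm.
FC to add: 3.374 − 0 = 3.374 mg/L as Cl₂.
Cl₂ equivalent: 3.374 mg/L × 2,050,000 L = 6917 g.
Product at 14.8% available Cl: 6917 / 0.148 = 46,730 g.
Volume: 46,730 g ÷ 1.16 g/mL = 40,290 mL.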